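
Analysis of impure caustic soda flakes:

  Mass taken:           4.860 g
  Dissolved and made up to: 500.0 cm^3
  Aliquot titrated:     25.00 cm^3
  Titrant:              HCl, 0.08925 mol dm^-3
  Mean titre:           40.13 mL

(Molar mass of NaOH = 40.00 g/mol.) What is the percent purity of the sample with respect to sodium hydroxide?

58.96 %

NaOH + HCl → NaCl + H2O
n(HCl) per titration = 0.04013 × 0.08925 = 3.582 × 10^-3 mol
n(NaOH) in each aliquot = 3.582 × 10^-3 mol (1:1 ratio)
n(NaOH) in the whole flask = 3.582 × 10^-3 × 500.0/25.00 = 0.07163 mol
mass of NaOH = 0.07163 × 40.00 = 2.865 g
% NaOH = 2.865 / 4.860 × 100 = 58.96 %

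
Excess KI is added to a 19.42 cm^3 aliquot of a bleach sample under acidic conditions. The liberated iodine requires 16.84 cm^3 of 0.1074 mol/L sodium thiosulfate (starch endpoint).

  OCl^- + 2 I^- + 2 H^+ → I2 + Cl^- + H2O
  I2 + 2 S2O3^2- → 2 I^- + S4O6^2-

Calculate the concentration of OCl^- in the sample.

n(S2O3^2-) = 0.01684 × 0.1074 = 1.809 × 10^-3 mol
n(I2) = n(S2O3^2-)/2 = 9.043 × 10^-4 mol
n(OCl^-) in the aliquot = 9.043 × 10^-4 mol (1:1 ratio)
[OCl^-] = 9.043 × 10^-4 / 0.01942 = 0.04657 mol/L

0.04657 mol/L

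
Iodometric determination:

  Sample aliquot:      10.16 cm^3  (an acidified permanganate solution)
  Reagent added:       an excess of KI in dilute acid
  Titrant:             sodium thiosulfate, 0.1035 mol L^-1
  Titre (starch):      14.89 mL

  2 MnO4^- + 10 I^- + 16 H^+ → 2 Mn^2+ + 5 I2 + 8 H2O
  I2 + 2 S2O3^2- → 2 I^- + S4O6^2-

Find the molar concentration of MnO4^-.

n(S2O3^2-) = 0.01489 × 0.1035 = 1.541 × 10^-3 mol
n(I2) = n(S2O3^2-)/2 = 7.706 × 10^-4 mol
From the 2:5 ratio, n(MnO4^-) in the aliquot = 2/5 × 7.706 × 10^-4 = 3.082 × 10^-4 mol
[MnO4^-] = 3.082 × 10^-4 / 0.01016 = 0.03034 mol/L

0.03034 mol/L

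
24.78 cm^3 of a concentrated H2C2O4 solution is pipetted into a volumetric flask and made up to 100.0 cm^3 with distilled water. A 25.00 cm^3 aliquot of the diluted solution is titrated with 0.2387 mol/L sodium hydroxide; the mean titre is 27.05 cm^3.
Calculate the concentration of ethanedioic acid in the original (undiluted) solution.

H2C2O4 + 2 NaOH → Na2C2O4 + 2 H2O
n(NaOH) = 0.02705 × 0.2387 = 6.457 × 10^-3 mol
From the 1:2 ratio, n(H2C2O4) in the aliquot = 1/2 × 6.457 × 10^-3 = 3.228 × 10^-3 mol
[H2C2O4]_dilute = 3.228 × 10^-3 / 0.02500 = 0.1291 mol/L
Dilution factor = 100.0 / 24.78 = 4.036
[H2C2O4]_stock = 0.1291 × 4.036 = 0.5211 mol/L

0.5211 mol/L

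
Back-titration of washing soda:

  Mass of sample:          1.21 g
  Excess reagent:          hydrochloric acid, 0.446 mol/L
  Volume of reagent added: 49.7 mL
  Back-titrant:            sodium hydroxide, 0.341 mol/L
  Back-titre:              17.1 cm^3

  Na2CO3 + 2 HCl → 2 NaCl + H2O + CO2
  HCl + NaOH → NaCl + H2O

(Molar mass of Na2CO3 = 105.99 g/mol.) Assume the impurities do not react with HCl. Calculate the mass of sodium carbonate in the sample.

0.866 g

n(HCl) added = 0.0497 × 0.446 = 0.0222 mol
n(NaOH) used in back-titration = 0.0171 × 0.341 = 5.83 × 10^-3 mol
n(HCl) left over = 5.83 × 10^-3 mol (1:1 ratio)
n(HCl) consumed by analyte = 0.0222 − 5.83 × 10^-3 = 0.0163 mol
From the 1:2 ratio, n(Na2CO3) = 1/2 × 0.0163 = 8.17 × 10^-3 mol
mass of Na2CO3 = 8.17 × 10^-3 × 105.99 = 0.866 g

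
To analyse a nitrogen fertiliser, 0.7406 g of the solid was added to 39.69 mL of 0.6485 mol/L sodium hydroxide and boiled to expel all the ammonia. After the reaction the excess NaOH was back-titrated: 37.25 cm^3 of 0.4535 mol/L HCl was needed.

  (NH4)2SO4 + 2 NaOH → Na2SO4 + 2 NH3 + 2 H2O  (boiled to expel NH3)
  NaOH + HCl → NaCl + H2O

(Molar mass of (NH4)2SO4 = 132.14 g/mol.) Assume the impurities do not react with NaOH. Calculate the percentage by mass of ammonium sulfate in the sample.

n(NaOH) added = 0.03969 × 0.6485 = 0.02574 mol
n(HCl) used in back-titration = 0.03725 × 0.4535 = 0.01689 mol
n(NaOH) left over = 0.01689 mol (1:1 ratio)
n(NaOH) consumed by analyte = 0.02574 − 0.01689 = 8.846 × 10^-3 mol
From the 1:2 ratio, n((NH4)2SO4) = 1/2 × 8.846 × 10^-3 = 4.423 × 10^-3 mol
mass of (NH4)2SO4 = 4.423 × 10^-3 × 132.14 = 0.5845 g
% (NH4)2SO4 = 0.5845 / 0.7406 × 100 = 78.92 %

78.92 %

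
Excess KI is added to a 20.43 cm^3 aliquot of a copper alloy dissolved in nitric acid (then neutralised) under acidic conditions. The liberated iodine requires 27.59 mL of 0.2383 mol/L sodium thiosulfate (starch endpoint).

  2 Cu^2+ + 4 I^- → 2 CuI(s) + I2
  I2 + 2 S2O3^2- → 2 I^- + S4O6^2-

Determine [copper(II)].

n(S2O3^2-) = 0.02759 × 0.2383 = 6.575 × 10^-3 mol
n(I2) = n(S2O3^2-)/2 = 3.287 × 10^-3 mol
From the 2:1 ratio, n(Cu2+) in the aliquot = 2/1 × 3.287 × 10^-3 = 6.575 × 10^-3 mol
[Cu2+] = 6.575 × 10^-3 / 0.02043 = 0.3218 mol/L

0.3218 mol/L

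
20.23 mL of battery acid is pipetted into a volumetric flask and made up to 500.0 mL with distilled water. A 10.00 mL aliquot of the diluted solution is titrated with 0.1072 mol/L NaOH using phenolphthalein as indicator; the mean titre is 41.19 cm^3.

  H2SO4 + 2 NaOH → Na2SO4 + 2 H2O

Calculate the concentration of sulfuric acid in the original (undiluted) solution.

5.457 mol/L

n(NaOH) = 0.04119 × 0.1072 = 4.416 × 10^-3 mol
From the 1:2 ratio, n(H2SO4) in the aliquot = 1/2 × 4.416 × 10^-3 = 2.208 × 10^-3 mol
[H2SO4]_dilute = 2.208 × 10^-3 / 0.01000 = 0.2208 mol/L
Dilution factor = 500.0 / 20.23 = 24.72
[H2SO4]_stock = 0.2208 × 24.72 = 5.457 mol/L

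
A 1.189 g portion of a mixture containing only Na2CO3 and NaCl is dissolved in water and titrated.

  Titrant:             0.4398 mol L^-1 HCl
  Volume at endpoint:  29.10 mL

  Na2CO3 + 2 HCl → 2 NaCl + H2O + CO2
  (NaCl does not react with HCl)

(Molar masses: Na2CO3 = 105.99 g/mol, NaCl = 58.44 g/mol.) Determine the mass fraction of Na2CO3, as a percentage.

n(HCl) = 0.02910 × 0.4398 = 0.01280 mol
Let x = n(Na2CO3), y = n(NaCl).
Titrant: 2x = 0.01280;  mass: 105.99x + 58.44y = 1.189
Solving, x = 6.399 × 10^-3 mol, y = 8.740 × 10^-3 mol
mass of Na2CO3 = 6.399 × 10^-3 × 105.99 = 0.6782 g
% Na2CO3 = 0.6782 / 1.189 × 100 = 57.04 %

57.04 %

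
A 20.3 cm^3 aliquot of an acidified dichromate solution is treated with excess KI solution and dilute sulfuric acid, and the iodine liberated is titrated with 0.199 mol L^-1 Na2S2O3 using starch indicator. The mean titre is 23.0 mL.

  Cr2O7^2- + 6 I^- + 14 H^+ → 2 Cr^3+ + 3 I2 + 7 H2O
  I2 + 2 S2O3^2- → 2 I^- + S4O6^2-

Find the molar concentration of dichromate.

n(S2O3^2-) = 0.0230 × 0.199 = 4.58 × 10^-3 mol
n(I2) = n(S2O3^2-)/2 = 2.29 × 10^-3 mol
From the 1:3 ratio, n(Cr2O7^2-) in the aliquot = 1/3 × 2.29 × 10^-3 = 7.63 × 10^-4 mol
[Cr2O7^2-] = 7.63 × 10^-4 / 0.0203 = 0.0376 mol/L

0.0376 mol/L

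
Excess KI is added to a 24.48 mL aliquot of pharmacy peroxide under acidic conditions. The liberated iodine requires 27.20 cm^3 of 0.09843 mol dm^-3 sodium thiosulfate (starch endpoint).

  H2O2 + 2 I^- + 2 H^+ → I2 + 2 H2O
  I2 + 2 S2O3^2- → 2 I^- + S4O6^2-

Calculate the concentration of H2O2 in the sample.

0.05468 mol/L

n(S2O3^2-) = 0.02720 × 0.09843 = 2.677 × 10^-3 mol
n(I2) = n(S2O3^2-)/2 = 1.339 × 10^-3 mol
n(H2O2) in the aliquot = 1.339 × 10^-3 mol (1:1 ratio)
[H2O2] = 1.339 × 10^-3 / 0.02448 = 0.05468 mol/L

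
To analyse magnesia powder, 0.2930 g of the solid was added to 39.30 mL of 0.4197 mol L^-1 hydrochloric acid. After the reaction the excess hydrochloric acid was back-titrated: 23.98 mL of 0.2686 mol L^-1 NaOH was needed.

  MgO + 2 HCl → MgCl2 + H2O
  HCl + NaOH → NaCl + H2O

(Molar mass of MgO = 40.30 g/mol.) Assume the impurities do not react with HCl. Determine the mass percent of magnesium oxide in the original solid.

n(HCl) added = 0.03930 × 0.4197 = 0.01649 mol
n(NaOH) used in back-titration = 0.02398 × 0.2686 = 6.441 × 10^-3 mol
n(HCl) left over = 6.441 × 10^-3 mol (1:1 ratio)
n(HCl) consumed by analyte = 0.01649 − 6.441 × 10^-3 = 0.01005 mol
From the 1:2 ratio, n(MgO) = 1/2 × 0.01005 = 5.027 × 10^-3 mol
mass of MgO = 5.027 × 10^-3 × 40.30 = 0.2026 g
% MgO = 0.2026 / 0.2930 × 100 = 69.14 %

69.14 %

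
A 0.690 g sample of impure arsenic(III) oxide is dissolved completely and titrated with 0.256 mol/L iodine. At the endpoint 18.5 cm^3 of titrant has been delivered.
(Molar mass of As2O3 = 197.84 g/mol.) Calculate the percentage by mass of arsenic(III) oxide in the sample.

As2O3 + 2 I2 + 2 H2O → As2O5 + 4 HI
n(I2) = 0.0185 L × 0.256 mol/L = 4.74 × 10^-3 mol
From the 1:2 ratio, n(As2O3) = 1/2 × 4.74 × 10^-3 = 2.37 × 10^-3 mol
mass of As2O3 = 2.37 × 10^-3 × 197.84 g/mol = 0.468 g
% As2O3 = 0.468 / 0.690 × 100 = 67.9 %

67.9 %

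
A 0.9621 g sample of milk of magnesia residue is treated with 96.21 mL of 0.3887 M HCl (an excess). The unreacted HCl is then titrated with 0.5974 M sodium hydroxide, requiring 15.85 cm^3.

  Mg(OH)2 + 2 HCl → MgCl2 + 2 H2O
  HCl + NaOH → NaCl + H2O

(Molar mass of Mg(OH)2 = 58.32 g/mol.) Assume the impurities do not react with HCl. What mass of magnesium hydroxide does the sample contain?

n(HCl) added = 0.09621 × 0.3887 = 0.03740 mol
n(NaOH) used in back-titration = 0.01585 × 0.5974 = 9.469 × 10^-3 mol
n(HCl) left over = 9.469 × 10^-3 mol (1:1 ratio)
n(HCl) consumed by analyte = 0.03740 − 9.469 × 10^-3 = 0.02793 mol
From the 1:2 ratio, n(Mg(OH)2) = 1/2 × 0.02793 = 0.01396 mol
mass of Mg(OH)2 = 0.01396 × 58.32 = 0.8144 g

0.8144 g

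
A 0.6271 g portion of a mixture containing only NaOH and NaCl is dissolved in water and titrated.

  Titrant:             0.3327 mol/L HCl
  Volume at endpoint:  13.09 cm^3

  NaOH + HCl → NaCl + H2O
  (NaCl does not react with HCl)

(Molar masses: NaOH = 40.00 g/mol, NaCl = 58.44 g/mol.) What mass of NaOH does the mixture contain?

n(HCl) = 0.01309 × 0.3327 = 4.355 × 10^-3 mol
Let x = n(NaOH), y = n(NaCl).
Titrant: 1x = 4.355 × 10^-3;  mass: 40.00x + 58.44y = 0.6271
Solving, x = 4.355 × 10^-3 mol, y = 7.750 × 10^-3 mol
mass of NaOH = 4.355 × 10^-3 × 40.00 = 0.1742 g

0.1742 g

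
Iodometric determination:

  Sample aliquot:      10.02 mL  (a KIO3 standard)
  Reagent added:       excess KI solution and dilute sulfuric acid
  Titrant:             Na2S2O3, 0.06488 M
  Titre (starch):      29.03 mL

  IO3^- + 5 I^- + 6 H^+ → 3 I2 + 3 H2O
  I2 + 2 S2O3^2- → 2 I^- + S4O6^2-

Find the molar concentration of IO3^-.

n(S2O3^2-) = 0.02903 × 0.06488 = 1.883 × 10^-3 mol
n(I2) = n(S2O3^2-)/2 = 9.417 × 10^-4 mol
From the 1:3 ratio, n(IO3^-) in the aliquot = 1/3 × 9.417 × 10^-4 = 3.139 × 10^-4 mol
[IO3^-] = 3.139 × 10^-4 / 0.01002 = 0.03133 mol/L

0.03133 M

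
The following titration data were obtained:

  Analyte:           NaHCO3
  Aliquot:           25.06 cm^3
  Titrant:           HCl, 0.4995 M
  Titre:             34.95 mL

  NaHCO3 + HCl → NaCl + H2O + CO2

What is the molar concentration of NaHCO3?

n(HCl) = 0.03495 L × 0.4995 mol/L = 0.01746 mol
n(NaHCO3) = 0.01746 mol (1:1 mole ratio)
[NaHCO3] = 0.01746 mol / 0.02506 L = 0.6966 mol/L

0.6966 M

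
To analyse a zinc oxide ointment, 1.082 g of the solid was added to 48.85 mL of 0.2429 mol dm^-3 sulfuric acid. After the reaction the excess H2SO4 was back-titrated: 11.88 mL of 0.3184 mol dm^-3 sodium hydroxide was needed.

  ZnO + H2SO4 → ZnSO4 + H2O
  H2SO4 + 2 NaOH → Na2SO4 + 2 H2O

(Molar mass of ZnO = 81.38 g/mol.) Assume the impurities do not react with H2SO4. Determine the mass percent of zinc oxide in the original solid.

n(H2SO4) added = 0.04885 × 0.2429 = 0.01187 mol
n(NaOH) used in back-titration = 0.01188 × 0.3184 = 3.783 × 10^-3 mol
From the 1:2 ratio, n(H2SO4) left over = 1/2 × 3.783 × 10^-3 = 1.891 × 10^-3 mol
n(H2SO4) consumed by analyte = 0.01187 − 1.891 × 10^-3 = 9.974 × 10^-3 mol
n(ZnO) = 9.974 × 10^-3 mol (1:1 ratio)
mass of ZnO = 9.974 × 10^-3 × 81.38 = 0.8117 g
% ZnO = 0.8117 / 1.082 × 100 = 75.02 %

75.02 %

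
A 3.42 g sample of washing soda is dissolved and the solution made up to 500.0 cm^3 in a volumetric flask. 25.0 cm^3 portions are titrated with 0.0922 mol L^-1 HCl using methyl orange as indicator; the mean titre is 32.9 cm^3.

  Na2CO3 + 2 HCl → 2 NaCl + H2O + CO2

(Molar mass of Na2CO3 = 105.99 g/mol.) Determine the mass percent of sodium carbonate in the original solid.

94.0 %

n(HCl) per titration = 0.0329 × 0.0922 = 3.03 × 10^-3 mol
From the 1:2 ratio, n(Na2CO3) in each aliquot = 1/2 × 3.03 × 10^-3 = 1.52 × 10^-3 mol
n(Na2CO3) in the whole flask = 1.52 × 10^-3 × 500.0/25.0 = 0.0303 mol
mass of Na2CO3 = 0.0303 × 105.99 = 3.22 g
% Na2CO3 = 3.22 / 3.42 × 100 = 94.0 %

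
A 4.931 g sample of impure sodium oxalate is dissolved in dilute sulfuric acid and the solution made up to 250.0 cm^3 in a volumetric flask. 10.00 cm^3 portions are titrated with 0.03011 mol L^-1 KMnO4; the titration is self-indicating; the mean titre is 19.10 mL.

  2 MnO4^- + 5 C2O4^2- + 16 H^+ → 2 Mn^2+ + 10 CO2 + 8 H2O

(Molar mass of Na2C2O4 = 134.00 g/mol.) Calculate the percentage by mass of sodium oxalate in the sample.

n(KMnO4) per titration = 0.01910 × 0.03011 = 5.751 × 10^-4 mol
From the 5:2 ratio, n(Na2C2O4) in each aliquot = 5/2 × 5.751 × 10^-4 = 1.438 × 10^-3 mol
n(Na2C2O4) in the whole flask = 1.438 × 10^-3 × 250.0/10.00 = 0.03594 mol
mass of Na2C2O4 = 0.03594 × 134.00 = 4.816 g
% Na2C2O4 = 4.816 / 4.931 × 100 = 97.68 %

97.68 %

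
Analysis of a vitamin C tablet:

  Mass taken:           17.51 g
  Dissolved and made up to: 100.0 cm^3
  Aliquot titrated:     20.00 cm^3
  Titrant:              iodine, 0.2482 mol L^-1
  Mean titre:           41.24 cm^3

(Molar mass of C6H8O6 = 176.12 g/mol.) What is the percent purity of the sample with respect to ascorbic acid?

51.48 %

C6H8O6 + I2 → C6H6O6 + 2 HI
n(I2) per titration = 0.04124 × 0.2482 = 0.01024 mol
n(C6H8O6) in each aliquot = 0.01024 mol (1:1 ratio)
n(C6H8O6) in the whole flask = 0.01024 × 100.0/20.00 = 0.05118 mol
mass of C6H8O6 = 0.05118 × 176.12 = 9.014 g
% C6H8O6 = 9.014 / 17.51 × 100 = 51.48 %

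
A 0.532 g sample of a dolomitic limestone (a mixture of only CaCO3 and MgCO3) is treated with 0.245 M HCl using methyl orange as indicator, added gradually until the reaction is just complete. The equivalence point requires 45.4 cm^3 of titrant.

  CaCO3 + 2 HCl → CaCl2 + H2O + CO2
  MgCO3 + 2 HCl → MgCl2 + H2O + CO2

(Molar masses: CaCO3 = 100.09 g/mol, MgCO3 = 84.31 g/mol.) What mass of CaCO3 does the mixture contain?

n(HCl) = 0.0454 × 0.245 = 0.0111 mol
Let x = n(CaCO3), y = n(MgCO3).
Titrant: 2x + 2y = 0.0111;  mass: 100.09x + 84.31y = 0.532
Solving, x = 4.00 × 10^-3 mol, y = 1.56 × 10^-3 mol
mass of CaCO3 = 4.00 × 10^-3 × 100.09 = 0.400 g

0.400 g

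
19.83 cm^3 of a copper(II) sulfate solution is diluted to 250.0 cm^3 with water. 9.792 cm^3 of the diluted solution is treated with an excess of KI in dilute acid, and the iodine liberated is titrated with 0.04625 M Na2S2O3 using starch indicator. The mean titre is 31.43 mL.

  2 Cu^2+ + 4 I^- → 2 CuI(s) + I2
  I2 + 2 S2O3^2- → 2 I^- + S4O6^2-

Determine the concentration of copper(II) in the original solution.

n(S2O3^2-) = 0.03143 × 0.04625 = 1.454 × 10^-3 mol
n(I2) = n(S2O3^2-)/2 = 7.268 × 10^-4 mol
From the 2:1 ratio, n(Cu2+) in the aliquot = 2/1 × 7.268 × 10^-4 = 1.454 × 10^-3 mol
[Cu2+]_dilute = 1.454 × 10^-3 / 0.009792 = 0.1485 mol/L
[Cu2+]_original = 0.1485 × 250.0/19.83 = 1.872 mol/L

1.872 M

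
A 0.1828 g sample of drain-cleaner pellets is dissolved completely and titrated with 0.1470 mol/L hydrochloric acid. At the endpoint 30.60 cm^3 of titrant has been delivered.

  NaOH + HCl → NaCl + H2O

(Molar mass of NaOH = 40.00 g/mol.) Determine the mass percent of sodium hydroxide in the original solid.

98.43 %

n(HCl) = 0.03060 L × 0.1470 mol/L = 4.498 × 10^-3 mol
n(NaOH) = 4.498 × 10^-3 mol (1:1 ratio)
mass of NaOH = 4.498 × 10^-3 × 40.00 g/mol = 0.1799 g
% NaOH = 0.1799 / 0.1828 × 100 = 98.43 %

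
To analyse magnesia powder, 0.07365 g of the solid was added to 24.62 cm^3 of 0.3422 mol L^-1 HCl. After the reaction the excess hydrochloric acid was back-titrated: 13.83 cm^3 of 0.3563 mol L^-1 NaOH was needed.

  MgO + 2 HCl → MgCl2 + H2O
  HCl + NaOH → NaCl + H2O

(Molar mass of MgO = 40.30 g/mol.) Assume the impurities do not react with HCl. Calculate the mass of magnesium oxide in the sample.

n(HCl) added = 0.02462 × 0.3422 = 8.425 × 10^-3 mol
n(NaOH) used in back-titration = 0.01383 × 0.3563 = 4.928 × 10^-3 mol
n(HCl) left over = 4.928 × 10^-3 mol (1:1 ratio)
n(HCl) consumed by analyte = 8.425 × 10^-3 − 4.928 × 10^-3 = 3.497 × 10^-3 mol
From the 1:2 ratio, n(MgO) = 1/2 × 3.497 × 10^-3 = 1.749 × 10^-3 mol
mass of MgO = 1.749 × 10^-3 × 40.30 = 0.07047 g

0.07047 g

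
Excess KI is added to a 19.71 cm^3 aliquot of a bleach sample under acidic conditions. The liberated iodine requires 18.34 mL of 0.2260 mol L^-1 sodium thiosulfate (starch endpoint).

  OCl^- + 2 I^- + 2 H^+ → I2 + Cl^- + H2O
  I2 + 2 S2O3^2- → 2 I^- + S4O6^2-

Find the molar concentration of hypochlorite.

0.1051 mol/L

n(S2O3^2-) = 0.01834 × 0.2260 = 4.145 × 10^-3 mol
n(I2) = n(S2O3^2-)/2 = 2.072 × 10^-3 mol
n(OCl^-) in the aliquot = 2.072 × 10^-3 mol (1:1 ratio)
[OCl^-] = 2.072 × 10^-3 / 0.01971 = 0.1051 mol/L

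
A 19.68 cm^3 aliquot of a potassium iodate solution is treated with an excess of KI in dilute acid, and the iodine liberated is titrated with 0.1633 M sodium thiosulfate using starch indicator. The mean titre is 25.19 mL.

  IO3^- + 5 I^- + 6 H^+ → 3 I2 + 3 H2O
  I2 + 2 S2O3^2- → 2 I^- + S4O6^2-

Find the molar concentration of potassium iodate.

0.03484 M

n(S2O3^2-) = 0.02519 × 0.1633 = 4.114 × 10^-3 mol
n(I2) = n(S2O3^2-)/2 = 2.057 × 10^-3 mol
From the 1:3 ratio, n(IO3^-) in the aliquot = 1/3 × 2.057 × 10^-3 = 6.856 × 10^-4 mol
[IO3^-] = 6.856 × 10^-4 / 0.01968 = 0.03484 mol/L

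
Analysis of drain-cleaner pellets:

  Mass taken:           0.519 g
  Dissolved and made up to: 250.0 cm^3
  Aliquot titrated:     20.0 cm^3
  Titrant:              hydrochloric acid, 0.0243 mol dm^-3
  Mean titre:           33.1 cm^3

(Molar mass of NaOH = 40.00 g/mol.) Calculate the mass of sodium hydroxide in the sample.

NaOH + HCl → NaCl + H2O
n(HCl) per titration = 0.0331 × 0.0243 = 8.04 × 10^-4 mol
n(NaOH) in each aliquot = 8.04 × 10^-4 mol (1:1 ratio)
n(NaOH) in the whole flask = 8.04 × 10^-4 × 250.0/20.0 = 0.0101 mol
mass of NaOH = 0.0101 × 40.00 = 0.402 g

0.402 g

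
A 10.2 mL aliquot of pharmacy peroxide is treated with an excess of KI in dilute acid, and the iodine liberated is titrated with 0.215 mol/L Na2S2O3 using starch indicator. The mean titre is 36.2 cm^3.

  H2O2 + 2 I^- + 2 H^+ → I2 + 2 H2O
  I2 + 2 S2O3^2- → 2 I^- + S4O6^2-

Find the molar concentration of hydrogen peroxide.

0.382 mol/L

n(S2O3^2-) = 0.0362 × 0.215 = 7.78 × 10^-3 mol
n(I2) = n(S2O3^2-)/2 = 3.89 × 10^-3 mol
n(H2O2) in the aliquot = 3.89 × 10^-3 mol (1:1 ratio)
[H2O2] = 3.89 × 10^-3 / 0.0102 = 0.382 mol/L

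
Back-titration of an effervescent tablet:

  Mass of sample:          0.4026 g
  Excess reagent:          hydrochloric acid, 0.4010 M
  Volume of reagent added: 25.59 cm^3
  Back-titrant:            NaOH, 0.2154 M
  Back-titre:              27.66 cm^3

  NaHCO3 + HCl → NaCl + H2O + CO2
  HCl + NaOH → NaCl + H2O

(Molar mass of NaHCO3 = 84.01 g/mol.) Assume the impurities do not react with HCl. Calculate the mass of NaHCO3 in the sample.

n(HCl) added = 0.02559 × 0.4010 = 0.01026 mol
n(NaOH) used in back-titration = 0.02766 × 0.2154 = 5.958 × 10^-3 mol
n(HCl) left over = 5.958 × 10^-3 mol (1:1 ratio)
n(HCl) consumed by analyte = 0.01026 − 5.958 × 10^-3 = 4.304 × 10^-3 mol
n(NaHCO3) = 4.304 × 10^-3 mol (1:1 ratio)
mass of NaHCO3 = 4.304 × 10^-3 × 84.01 = 0.3615 g

0.3615 g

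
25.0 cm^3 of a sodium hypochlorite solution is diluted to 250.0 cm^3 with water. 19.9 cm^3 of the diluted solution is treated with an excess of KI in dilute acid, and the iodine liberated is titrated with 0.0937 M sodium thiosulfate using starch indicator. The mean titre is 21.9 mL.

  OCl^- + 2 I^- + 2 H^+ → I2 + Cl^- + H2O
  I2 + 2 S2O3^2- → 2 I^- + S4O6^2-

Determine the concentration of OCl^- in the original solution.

0.516 M

n(S2O3^2-) = 0.0219 × 0.0937 = 2.05 × 10^-3 mol
n(I2) = n(S2O3^2-)/2 = 1.03 × 10^-3 mol
n(OCl^-) in the aliquot = 1.03 × 10^-3 mol (1:1 ratio)
[OCl^-]_dilute = 1.03 × 10^-3 / 0.0199 = 0.0516 mol/L
[OCl^-]_original = 0.0516 × 250.0/25.0 = 0.516 mol/L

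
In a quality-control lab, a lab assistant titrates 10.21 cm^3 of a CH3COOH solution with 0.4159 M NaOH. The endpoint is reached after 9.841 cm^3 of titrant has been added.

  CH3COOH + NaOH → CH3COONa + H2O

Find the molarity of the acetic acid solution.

0.4009 M

n(NaOH) = 0.009841 L × 0.4159 mol/L = 4.093 × 10^-3 mol
n(CH3COOH) = 4.093 × 10^-3 mol (1:1 mole ratio)
[CH3COOH] = 4.093 × 10^-3 mol / 0.01021 L = 0.4009 mol/L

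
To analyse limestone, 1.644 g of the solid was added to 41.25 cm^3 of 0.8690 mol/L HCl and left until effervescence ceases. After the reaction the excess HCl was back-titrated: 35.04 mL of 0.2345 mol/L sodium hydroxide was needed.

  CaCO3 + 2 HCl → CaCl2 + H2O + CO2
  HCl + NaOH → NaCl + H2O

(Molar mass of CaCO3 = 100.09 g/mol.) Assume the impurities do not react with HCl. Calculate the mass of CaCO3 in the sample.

1.383 g

n(HCl) added = 0.04125 × 0.8690 = 0.03585 mol
n(NaOH) used in back-titration = 0.03504 × 0.2345 = 8.217 × 10^-3 mol
n(HCl) left over = 8.217 × 10^-3 mol (1:1 ratio)
n(HCl) consumed by analyte = 0.03585 − 8.217 × 10^-3 = 0.02763 mol
From the 1:2 ratio, n(CaCO3) = 1/2 × 0.02763 = 0.01381 mol
mass of CaCO3 = 0.01381 × 100.09 = 1.383 g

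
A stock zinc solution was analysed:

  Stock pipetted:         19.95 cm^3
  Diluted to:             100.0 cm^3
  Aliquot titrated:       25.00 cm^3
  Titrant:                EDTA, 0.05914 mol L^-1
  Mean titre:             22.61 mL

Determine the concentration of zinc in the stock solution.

0.2681 mol/L

Zn^2+ + EDTA^4- → [Zn(EDTA)]^2-
n(EDTA) = 0.02261 × 0.05914 = 1.337 × 10^-3 mol
n(Zn2+) in the aliquot = 1.337 × 10^-3 mol (1:1 ratio)
[Zn2+]_dilute = 1.337 × 10^-3 / 0.02500 = 0.05349 mol/L
Dilution factor = 100.0 / 19.95 = 5.013
[Zn2+]_stock = 0.05349 × 5.013 = 0.2681 mol/L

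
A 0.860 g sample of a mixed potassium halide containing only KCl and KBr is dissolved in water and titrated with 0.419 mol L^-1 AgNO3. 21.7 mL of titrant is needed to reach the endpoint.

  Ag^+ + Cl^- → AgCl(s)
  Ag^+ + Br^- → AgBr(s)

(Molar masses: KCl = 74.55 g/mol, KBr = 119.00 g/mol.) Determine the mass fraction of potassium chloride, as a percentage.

43.3 %

n(AgNO3) = 0.0217 × 0.419 = 9.09 × 10^-3 mol
Let x = n(KCl), y = n(KBr).
Titrant: 1x + 1y = 9.09 × 10^-3;  mass: 74.55x + 119.00y = 0.860
Solving, x = 4.99 × 10^-3 mol, y = 4.10 × 10^-3 mol
mass of KCl = 4.99 × 10^-3 × 74.55 = 0.372 g
% KCl = 0.372 / 0.860 × 100 = 43.3 %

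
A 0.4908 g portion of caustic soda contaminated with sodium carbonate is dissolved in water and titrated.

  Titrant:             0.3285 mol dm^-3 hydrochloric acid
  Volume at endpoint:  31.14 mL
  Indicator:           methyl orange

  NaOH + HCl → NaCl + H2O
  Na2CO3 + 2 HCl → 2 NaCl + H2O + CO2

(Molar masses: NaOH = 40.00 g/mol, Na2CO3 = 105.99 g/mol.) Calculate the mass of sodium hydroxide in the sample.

n(HCl) = 0.03114 × 0.3285 = 0.01023 mol
Let x = n(NaOH), y = n(Na2CO3).
Titrant: 1x + 2y = 0.01023;  mass: 40.00x + 105.99y = 0.4908
Solving, x = 3.949 × 10^-3 mol, y = 3.140 × 10^-3 mol
mass of NaOH = 3.949 × 10^-3 × 40.00 = 0.1579 g

0.1579 g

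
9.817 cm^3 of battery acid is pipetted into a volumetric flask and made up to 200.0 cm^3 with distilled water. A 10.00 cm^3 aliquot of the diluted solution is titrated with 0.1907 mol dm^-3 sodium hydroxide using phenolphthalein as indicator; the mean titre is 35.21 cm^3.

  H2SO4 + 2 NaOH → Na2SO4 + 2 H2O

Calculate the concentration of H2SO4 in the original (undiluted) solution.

n(NaOH) = 0.03521 × 0.1907 = 6.715 × 10^-3 mol
From the 1:2 ratio, n(H2SO4) in the aliquot = 1/2 × 6.715 × 10^-3 = 3.357 × 10^-3 mol
[H2SO4]_dilute = 3.357 × 10^-3 / 0.01000 = 0.3357 mol/L
Dilution factor = 200.0 / 9.817 = 20.37
[H2SO4]_stock = 0.3357 × 20.37 = 6.840 mol/L

6.840 mol/L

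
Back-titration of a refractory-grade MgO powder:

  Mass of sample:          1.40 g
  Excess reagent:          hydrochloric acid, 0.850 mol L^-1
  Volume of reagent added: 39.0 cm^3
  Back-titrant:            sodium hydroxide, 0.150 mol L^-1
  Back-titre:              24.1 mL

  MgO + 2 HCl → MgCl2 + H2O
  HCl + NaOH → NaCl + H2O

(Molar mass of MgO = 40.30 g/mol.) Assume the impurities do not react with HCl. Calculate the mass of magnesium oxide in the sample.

n(HCl) added = 0.0390 × 0.850 = 0.0331 mol
n(NaOH) used in back-titration = 0.0241 × 0.150 = 3.62 × 10^-3 mol
n(HCl) left over = 3.62 × 10^-3 mol (1:1 ratio)
n(HCl) consumed by analyte = 0.0331 − 3.62 × 10^-3 = 0.0295 mol
From the 1:2 ratio, n(MgO) = 1/2 × 0.0295 = 0.0148 mol
mass of MgO = 0.0148 × 40.30 = 0.595 g

0.595 g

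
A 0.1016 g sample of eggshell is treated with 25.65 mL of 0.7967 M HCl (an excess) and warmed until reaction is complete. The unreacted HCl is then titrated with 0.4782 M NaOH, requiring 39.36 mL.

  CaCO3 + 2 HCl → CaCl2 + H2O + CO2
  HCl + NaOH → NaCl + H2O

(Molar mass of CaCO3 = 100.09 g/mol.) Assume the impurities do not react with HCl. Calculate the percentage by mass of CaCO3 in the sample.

79.47 %

n(HCl) added = 0.02565 × 0.7967 = 0.02044 mol
n(NaOH) used in back-titration = 0.03936 × 0.4782 = 0.01882 mol
n(HCl) left over = 0.01882 mol (1:1 ratio)
n(HCl) consumed by analyte = 0.02044 − 0.01882 = 1.613 × 10^-3 mol
From the 1:2 ratio, n(CaCO3) = 1/2 × 1.613 × 10^-3 = 8.067 × 10^-4 mol
mass of CaCO3 = 8.067 × 10^-4 × 100.09 = 0.08074 g
% CaCO3 = 0.08074 / 0.1016 × 100 = 79.47 %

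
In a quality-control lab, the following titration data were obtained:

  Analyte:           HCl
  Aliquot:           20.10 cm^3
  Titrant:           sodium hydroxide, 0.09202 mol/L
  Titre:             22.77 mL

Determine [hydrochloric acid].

HCl + NaOH → NaCl + H2O
n(NaOH) = 0.02277 L × 0.09202 mol/L = 2.095 × 10^-3 mol
n(HCl) = 2.095 × 10^-3 mol (1:1 mole ratio)
[HCl] = 2.095 × 10^-3 mol / 0.02010 L = 0.1042 mol/L

0.1042 mol/L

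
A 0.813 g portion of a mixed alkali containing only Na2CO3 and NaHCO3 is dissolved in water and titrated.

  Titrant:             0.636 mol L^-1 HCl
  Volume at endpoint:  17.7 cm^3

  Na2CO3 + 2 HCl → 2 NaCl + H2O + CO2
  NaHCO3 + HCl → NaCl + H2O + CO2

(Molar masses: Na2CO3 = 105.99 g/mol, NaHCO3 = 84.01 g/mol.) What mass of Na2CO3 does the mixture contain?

0.227 g

n(HCl) = 0.0177 × 0.636 = 0.0113 mol
Let x = n(Na2CO3), y = n(NaHCO3).
Titrant: 2x + 1y = 0.0113;  mass: 105.99x + 84.01y = 0.813
Solving, x = 2.14 × 10^-3 mol, y = 6.98 × 10^-3 mol
mass of Na2CO3 = 2.14 × 10^-3 × 105.99 = 0.227 g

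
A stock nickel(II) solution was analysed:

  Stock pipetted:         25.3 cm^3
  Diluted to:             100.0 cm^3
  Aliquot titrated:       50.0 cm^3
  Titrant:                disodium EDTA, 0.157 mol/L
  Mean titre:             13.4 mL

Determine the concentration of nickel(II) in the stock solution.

0.166 mol/L

Ni^2+ + EDTA^4- → [Ni(EDTA)]^2-
n(EDTA) = 0.0134 × 0.157 = 2.10 × 10^-3 mol
n(Ni2+) in the aliquot = 2.10 × 10^-3 mol (1:1 ratio)
[Ni2+]_dilute = 2.10 × 10^-3 / 0.0500 = 0.0421 mol/L
Dilution factor = 100.0 / 25.3 = 3.953
[Ni2+]_stock = 0.0421 × 3.953 = 0.166 mol/L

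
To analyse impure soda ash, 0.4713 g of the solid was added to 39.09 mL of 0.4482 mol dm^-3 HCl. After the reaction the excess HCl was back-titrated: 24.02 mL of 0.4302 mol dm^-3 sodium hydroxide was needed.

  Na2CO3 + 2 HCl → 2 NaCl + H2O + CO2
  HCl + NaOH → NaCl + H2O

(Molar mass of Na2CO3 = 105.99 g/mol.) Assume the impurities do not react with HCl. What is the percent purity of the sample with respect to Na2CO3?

80.81 %

n(HCl) added = 0.03909 × 0.4482 = 0.01752 mol
n(NaOH) used in back-titration = 0.02402 × 0.4302 = 0.01033 mol
n(HCl) left over = 0.01033 mol (1:1 ratio)
n(HCl) consumed by analyte = 0.01752 − 0.01033 = 7.187 × 10^-3 mol
From the 1:2 ratio, n(Na2CO3) = 1/2 × 7.187 × 10^-3 = 3.593 × 10^-3 mol
mass of Na2CO3 = 3.593 × 10^-3 × 105.99 = 0.3809 g
% Na2CO3 = 0.3809 / 0.4713 × 100 = 80.81 %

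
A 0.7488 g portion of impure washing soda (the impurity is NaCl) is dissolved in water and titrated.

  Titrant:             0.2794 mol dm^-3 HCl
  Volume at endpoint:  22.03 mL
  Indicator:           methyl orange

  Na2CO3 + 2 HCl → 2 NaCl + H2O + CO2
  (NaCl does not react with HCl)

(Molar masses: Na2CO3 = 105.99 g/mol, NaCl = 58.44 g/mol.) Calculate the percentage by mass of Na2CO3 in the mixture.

n(HCl) = 0.02203 × 0.2794 = 6.155 × 10^-3 mol
Let x = n(Na2CO3), y = n(NaCl).
Titrant: 2x = 6.155 × 10^-3;  mass: 105.99x + 58.44y = 0.7488
Solving, x = 3.078 × 10^-3 mol, y = 7.231 × 10^-3 mol
mass of Na2CO3 = 3.078 × 10^-3 × 105.99 = 0.3262 g
% Na2CO3 = 0.3262 / 0.7488 × 100 = 43.56 %

43.56 %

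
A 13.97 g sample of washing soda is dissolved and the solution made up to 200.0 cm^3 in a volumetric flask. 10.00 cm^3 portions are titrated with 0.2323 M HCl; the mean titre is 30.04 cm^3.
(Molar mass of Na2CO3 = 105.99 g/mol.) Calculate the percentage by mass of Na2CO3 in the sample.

52.94 %

Na2CO3 + 2 HCl → 2 NaCl + H2O + CO2
n(HCl) per titration = 0.03004 × 0.2323 = 6.978 × 10^-3 mol
From the 1:2 ratio, n(Na2CO3) in each aliquot = 1/2 × 6.978 × 10^-3 = 3.489 × 10^-3 mol
n(Na2CO3) in the whole flask = 3.489 × 10^-3 × 200.0/10.00 = 0.06978 mol
mass of Na2CO3 = 0.06978 × 105.99 = 7.396 g
% Na2CO3 = 7.396 / 13.97 × 100 = 52.94 %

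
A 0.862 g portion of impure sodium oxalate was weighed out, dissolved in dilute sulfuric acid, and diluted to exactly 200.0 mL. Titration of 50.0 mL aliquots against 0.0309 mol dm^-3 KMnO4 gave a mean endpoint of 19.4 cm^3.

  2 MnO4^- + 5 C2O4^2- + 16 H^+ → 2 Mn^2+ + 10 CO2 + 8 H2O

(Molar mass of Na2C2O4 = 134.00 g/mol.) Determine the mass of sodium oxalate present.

0.803 g

n(KMnO4) per titration = 0.0194 × 0.0309 = 5.99 × 10^-4 mol
From the 5:2 ratio, n(Na2C2O4) in each aliquot = 5/2 × 5.99 × 10^-4 = 1.50 × 10^-3 mol
n(Na2C2O4) in the whole flask = 1.50 × 10^-3 × 200.0/50.0 = 5.99 × 10^-3 mol
mass of Na2C2O4 = 5.99 × 10^-3 × 134.00 = 0.803 g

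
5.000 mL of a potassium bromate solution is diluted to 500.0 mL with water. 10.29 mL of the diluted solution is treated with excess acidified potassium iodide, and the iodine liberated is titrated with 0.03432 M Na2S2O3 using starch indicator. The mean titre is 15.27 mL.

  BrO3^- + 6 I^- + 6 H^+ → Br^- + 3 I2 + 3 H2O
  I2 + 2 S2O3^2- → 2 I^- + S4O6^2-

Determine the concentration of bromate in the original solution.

n(S2O3^2-) = 0.01527 × 0.03432 = 5.241 × 10^-4 mol
n(I2) = n(S2O3^2-)/2 = 2.620 × 10^-4 mol
From the 1:3 ratio, n(BrO3^-) in the aliquot = 1/3 × 2.620 × 10^-4 = 8.734 × 10^-5 mol
[BrO3^-]_dilute = 8.734 × 10^-5 / 0.01029 = 0.008488 mol/L
[BrO3^-]_original = 0.008488 × 500.0/5.000 = 0.8488 mol/L

0.8488 M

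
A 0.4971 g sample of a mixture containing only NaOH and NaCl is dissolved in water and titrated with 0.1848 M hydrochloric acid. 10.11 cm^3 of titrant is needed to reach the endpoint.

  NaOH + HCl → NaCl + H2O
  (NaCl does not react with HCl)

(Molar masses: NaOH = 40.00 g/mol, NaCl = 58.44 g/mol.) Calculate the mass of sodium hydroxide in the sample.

n(HCl) = 0.01011 × 0.1848 = 1.868 × 10^-3 mol
Let x = n(NaOH), y = n(NaCl).
Titrant: 1x = 1.868 × 10^-3;  mass: 40.00x + 58.44y = 0.4971
Solving, x = 1.868 × 10^-3 mol, y = 7.227 × 10^-3 mol
mass of NaOH = 1.868 × 10^-3 × 40.00 = 0.07473 g

0.07473 g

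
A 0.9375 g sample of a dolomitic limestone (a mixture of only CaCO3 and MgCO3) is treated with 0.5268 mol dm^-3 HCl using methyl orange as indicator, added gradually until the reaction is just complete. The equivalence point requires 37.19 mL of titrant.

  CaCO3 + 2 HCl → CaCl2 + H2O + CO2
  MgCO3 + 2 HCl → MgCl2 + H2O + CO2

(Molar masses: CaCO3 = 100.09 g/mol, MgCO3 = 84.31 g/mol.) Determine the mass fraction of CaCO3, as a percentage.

75.51 %

n(HCl) = 0.03719 × 0.5268 = 0.01959 mol
Let x = n(CaCO3), y = n(MgCO3).
Titrant: 2x + 2y = 0.01959;  mass: 100.09x + 84.31y = 0.9375
Solving, x = 7.073 × 10^-3 mol, y = 2.723 × 10^-3 mol
mass of CaCO3 = 7.073 × 10^-3 × 100.09 = 0.7079 g
% CaCO3 = 0.7079 / 0.9375 × 100 = 75.51 %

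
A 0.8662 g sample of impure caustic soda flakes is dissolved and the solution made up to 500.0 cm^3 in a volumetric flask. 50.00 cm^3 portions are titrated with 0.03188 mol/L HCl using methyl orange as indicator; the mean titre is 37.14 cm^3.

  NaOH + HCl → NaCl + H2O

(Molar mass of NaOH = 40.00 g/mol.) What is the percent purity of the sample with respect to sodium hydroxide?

n(HCl) per titration = 0.03714 × 0.03188 = 1.184 × 10^-3 mol
n(NaOH) in each aliquot = 1.184 × 10^-3 mol (1:1 ratio)
n(NaOH) in the whole flask = 1.184 × 10^-3 × 500.0/50.00 = 0.01184 mol
mass of NaOH = 0.01184 × 40.00 = 0.4736 g
% NaOH = 0.4736 / 0.8662 × 100 = 54.68 %

54.68 %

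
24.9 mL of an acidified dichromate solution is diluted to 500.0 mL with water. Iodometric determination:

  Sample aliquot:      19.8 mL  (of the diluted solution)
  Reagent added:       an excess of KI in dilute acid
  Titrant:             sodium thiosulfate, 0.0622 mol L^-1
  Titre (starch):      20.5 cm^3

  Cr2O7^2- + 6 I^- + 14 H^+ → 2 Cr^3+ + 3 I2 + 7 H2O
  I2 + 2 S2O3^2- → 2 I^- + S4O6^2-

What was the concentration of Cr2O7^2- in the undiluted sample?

0.216 mol/L

n(S2O3^2-) = 0.0205 × 0.0622 = 1.28 × 10^-3 mol
n(I2) = n(S2O3^2-)/2 = 6.38 × 10^-4 mol
From the 1:3 ratio, n(Cr2O7^2-) in the aliquot = 1/3 × 6.38 × 10^-4 = 2.13 × 10^-4 mol
[Cr2O7^2-]_dilute = 2.13 × 10^-4 / 0.0198 = 0.0107 mol/L
[Cr2O7^2-]_original = 0.0107 × 500.0/24.9 = 0.216 mol/L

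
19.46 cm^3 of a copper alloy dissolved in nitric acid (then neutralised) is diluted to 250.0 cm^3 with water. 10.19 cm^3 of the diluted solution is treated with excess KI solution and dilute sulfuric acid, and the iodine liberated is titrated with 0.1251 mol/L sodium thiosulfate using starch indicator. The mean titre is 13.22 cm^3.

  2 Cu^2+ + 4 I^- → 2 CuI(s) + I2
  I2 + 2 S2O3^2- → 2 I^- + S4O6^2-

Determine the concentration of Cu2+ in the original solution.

2.085 mol/L

n(S2O3^2-) = 0.01322 × 0.1251 = 1.654 × 10^-3 mol
n(I2) = n(S2O3^2-)/2 = 8.269 × 10^-4 mol
From the 2:1 ratio, n(Cu2+) in the aliquot = 2/1 × 8.269 × 10^-4 = 1.654 × 10^-3 mol
[Cu2+]_dilute = 1.654 × 10^-3 / 0.01019 = 0.1623 mol/L
[Cu2+]_original = 0.1623 × 250.0/19.46 = 2.085 mol/L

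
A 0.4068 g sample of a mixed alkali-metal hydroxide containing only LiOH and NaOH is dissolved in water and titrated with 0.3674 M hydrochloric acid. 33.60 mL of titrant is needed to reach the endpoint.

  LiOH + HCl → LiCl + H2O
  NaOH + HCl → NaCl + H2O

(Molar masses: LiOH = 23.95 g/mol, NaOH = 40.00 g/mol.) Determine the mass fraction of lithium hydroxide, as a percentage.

n(HCl) = 0.03360 × 0.3674 = 0.01234 mol
Let x = n(LiOH), y = n(NaOH).
Titrant: 1x + 1y = 0.01234;  mass: 23.95x + 40.00y = 0.4068
Solving, x = 5.420 × 10^-3 mol, y = 6.925 × 10^-3 mol
mass of LiOH = 5.420 × 10^-3 × 23.95 = 0.1298 g
% LiOH = 0.1298 / 0.4068 × 100 = 31.91 %

31.91 %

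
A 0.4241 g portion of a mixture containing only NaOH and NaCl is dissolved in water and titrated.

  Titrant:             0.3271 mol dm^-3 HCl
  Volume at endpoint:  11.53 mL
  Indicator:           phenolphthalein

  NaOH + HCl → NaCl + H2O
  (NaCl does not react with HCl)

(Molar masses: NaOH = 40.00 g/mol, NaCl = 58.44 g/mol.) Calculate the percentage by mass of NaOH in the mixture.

n(HCl) = 0.01153 × 0.3271 = 3.771 × 10^-3 mol
Let x = n(NaOH), y = n(NaCl).
Titrant: 1x = 3.771 × 10^-3;  mass: 40.00x + 58.44y = 0.4241
Solving, x = 3.771 × 10^-3 mol, y = 4.676 × 10^-3 mol
mass of NaOH = 3.771 × 10^-3 × 40.00 = 0.1509 g
% NaOH = 0.1509 / 0.4241 × 100 = 35.57 %

35.57 %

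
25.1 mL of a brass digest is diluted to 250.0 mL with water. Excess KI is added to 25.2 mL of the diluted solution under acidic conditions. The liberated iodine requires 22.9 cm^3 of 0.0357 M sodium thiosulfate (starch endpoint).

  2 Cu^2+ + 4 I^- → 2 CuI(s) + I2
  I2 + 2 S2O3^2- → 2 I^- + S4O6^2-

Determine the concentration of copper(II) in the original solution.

n(S2O3^2-) = 0.0229 × 0.0357 = 8.18 × 10^-4 mol
n(I2) = n(S2O3^2-)/2 = 4.09 × 10^-4 mol
From the 2:1 ratio, n(Cu2+) in the aliquot = 2/1 × 4.09 × 10^-4 = 8.18 × 10^-4 mol
[Cu2+]_dilute = 8.18 × 10^-4 / 0.0252 = 0.0324 mol/L
[Cu2+]_original = 0.0324 × 250.0/25.1 = 0.323 mol/L

0.323 M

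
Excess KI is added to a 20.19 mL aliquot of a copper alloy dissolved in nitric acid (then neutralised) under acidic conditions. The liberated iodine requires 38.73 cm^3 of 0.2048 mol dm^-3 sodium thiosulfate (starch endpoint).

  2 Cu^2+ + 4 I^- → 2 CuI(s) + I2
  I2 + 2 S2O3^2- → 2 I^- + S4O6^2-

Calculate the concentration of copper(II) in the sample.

0.3929 mol/L

n(S2O3^2-) = 0.03873 × 0.2048 = 7.932 × 10^-3 mol
n(I2) = n(S2O3^2-)/2 = 3.966 × 10^-3 mol
From the 2:1 ratio, n(Cu2+) in the aliquot = 2/1 × 3.966 × 10^-3 = 7.932 × 10^-3 mol
[Cu2+] = 7.932 × 10^-3 / 0.02019 = 0.3929 mol/L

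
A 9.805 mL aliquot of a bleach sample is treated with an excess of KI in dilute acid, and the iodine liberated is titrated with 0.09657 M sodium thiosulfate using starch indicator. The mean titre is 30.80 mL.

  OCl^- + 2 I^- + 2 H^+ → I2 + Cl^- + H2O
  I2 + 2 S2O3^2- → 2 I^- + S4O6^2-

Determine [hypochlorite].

0.1517 M

n(S2O3^2-) = 0.03080 × 0.09657 = 2.974 × 10^-3 mol
n(I2) = n(S2O3^2-)/2 = 1.487 × 10^-3 mol
n(OCl^-) in the aliquot = 1.487 × 10^-3 mol (1:1 ratio)
[OCl^-] = 1.487 × 10^-3 / 0.009805 = 0.1517 mol/L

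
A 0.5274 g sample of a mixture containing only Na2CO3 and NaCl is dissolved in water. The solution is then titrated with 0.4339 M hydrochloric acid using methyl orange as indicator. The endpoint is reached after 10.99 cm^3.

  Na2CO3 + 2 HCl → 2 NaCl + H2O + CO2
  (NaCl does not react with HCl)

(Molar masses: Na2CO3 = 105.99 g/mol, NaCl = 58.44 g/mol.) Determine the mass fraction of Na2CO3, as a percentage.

47.92 %

n(HCl) = 0.01099 × 0.4339 = 4.769 × 10^-3 mol
Let x = n(Na2CO3), y = n(NaCl).
Titrant: 2x = 4.769 × 10^-3;  mass: 105.99x + 58.44y = 0.5274
Solving, x = 2.384 × 10^-3 mol, y = 4.700 × 10^-3 mol
mass of Na2CO3 = 2.384 × 10^-3 × 105.99 = 0.2527 g
% Na2CO3 = 0.2527 / 0.5274 × 100 = 47.92 %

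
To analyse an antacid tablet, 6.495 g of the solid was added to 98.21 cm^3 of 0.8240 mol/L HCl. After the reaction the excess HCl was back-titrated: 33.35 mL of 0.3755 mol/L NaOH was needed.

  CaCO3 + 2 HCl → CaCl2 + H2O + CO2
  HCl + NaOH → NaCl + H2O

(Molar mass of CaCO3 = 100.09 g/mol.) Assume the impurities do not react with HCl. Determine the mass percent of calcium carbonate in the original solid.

n(HCl) added = 0.09821 × 0.8240 = 0.08093 mol
n(NaOH) used in back-titration = 0.03335 × 0.3755 = 0.01252 mol
n(HCl) left over = 0.01252 mol (1:1 ratio)
n(HCl) consumed by analyte = 0.08093 − 0.01252 = 0.06840 mol
From the 1:2 ratio, n(CaCO3) = 1/2 × 0.06840 = 0.03420 mol
mass of CaCO3 = 0.03420 × 100.09 = 3.423 g
% CaCO3 = 3.423 / 6.495 × 100 = 52.70 %

52.70 %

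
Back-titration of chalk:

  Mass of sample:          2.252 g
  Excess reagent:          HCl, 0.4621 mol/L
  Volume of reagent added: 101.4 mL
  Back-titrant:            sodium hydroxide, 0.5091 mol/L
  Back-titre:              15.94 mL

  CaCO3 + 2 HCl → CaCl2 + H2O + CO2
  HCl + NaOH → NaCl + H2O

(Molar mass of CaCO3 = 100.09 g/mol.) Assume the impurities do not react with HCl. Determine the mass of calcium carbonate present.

n(HCl) added = 0.1014 × 0.4621 = 0.04686 mol
n(NaOH) used in back-titration = 0.01594 × 0.5091 = 8.115 × 10^-3 mol
n(HCl) left over = 8.115 × 10^-3 mol (1:1 ratio)
n(HCl) consumed by analyte = 0.04686 − 8.115 × 10^-3 = 0.03874 mol
From the 1:2 ratio, n(CaCO3) = 1/2 × 0.03874 = 0.01937 mol
mass of CaCO3 = 0.01937 × 100.09 = 1.939 g

1.939 g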